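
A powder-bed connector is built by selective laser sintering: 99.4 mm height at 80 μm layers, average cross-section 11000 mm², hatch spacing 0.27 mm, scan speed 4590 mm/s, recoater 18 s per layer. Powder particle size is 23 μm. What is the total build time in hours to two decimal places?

9.28 hours

Number of layers: 99.4 / 0.08 → 1243 (rounded up).
Scan path per layer = 11000 / 0.27, so 40740.7 mm.
Laser time per layer: 40740.7 / 4590 → 8.876 s.
Per-layer time = 8.876 + 18, so 26.876 s.
Build time = 1243 × 26.876 = 33406.868 s = 9.28 hours.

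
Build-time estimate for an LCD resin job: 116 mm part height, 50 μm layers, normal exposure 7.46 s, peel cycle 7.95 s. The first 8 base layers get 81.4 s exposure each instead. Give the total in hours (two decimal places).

Number of layers: 116 / 0.05 → 2320 (rounded up).
Bottom layers = 8 × (81.4 + 7.95) = 714.8 s.
Remaining layers: 2312 × (7.46 + 7.95) → 35627.92 s.
Sum: 714.8 + 35627.92 = 36342.72 s → 10.10 hours.

10.10 hours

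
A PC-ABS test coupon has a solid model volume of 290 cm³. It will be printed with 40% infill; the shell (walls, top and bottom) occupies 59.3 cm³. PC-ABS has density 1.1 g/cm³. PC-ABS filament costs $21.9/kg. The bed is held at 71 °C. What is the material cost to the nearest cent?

$3.65

Volume inside the shell: 290 − 59.3 → 230.7 cm³.
Deposited infill = 0.40 × 230.7 = 92.28 cm³.
Total extruded = 59.3 + 92.28, so 151.58 cm³.
Mass = 151.58 × 1.1, so 166.738 g.
At $21.9/kg: 166.738/1000 × 21.9 = $3.65.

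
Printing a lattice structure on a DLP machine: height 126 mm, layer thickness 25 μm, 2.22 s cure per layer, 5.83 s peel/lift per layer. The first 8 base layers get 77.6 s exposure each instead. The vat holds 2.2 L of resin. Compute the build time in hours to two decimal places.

11.44 hours

Number of layers: 126 / 0.025 → 5040 (rounded up).
Bottom layers = 8 × (77.6 + 5.83), so 667.44 s.
Normal layers: 5032 × (2.22 + 5.83) → 40507.6 s.
Sum: 667.44 + 40507.6 = 41175.04 s → 11.44 hours.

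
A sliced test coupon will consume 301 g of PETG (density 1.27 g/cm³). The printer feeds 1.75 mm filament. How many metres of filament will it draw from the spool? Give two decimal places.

98.54 m

Extruded volume: 301/1.27 = 237.0079 cm³ (237007.9 mm³).
A = π r² = π × 0.875² = 2.4053 mm².
Length = 237007.9 / 2.4053 = 98535.69 mm = 98.54 m.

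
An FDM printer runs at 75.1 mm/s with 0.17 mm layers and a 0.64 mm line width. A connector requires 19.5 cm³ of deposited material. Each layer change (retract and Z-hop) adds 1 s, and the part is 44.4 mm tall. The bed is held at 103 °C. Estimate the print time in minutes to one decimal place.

44.1 minutes

Line area = 0.17 × 0.64 = 0.1088 mm².
Total extruded path = 19500/0.1088 = 179227.9 mm.
Extrusion time = 179227.9 / 75.1, so 2386.5 s.
Layer count = ceil(44.4 / 0.17) = 262.
Z-hop total = 262 × 1, so 262 s.
Total = 2386.5 + 262 = 2648.5 s = 44.1 minutes.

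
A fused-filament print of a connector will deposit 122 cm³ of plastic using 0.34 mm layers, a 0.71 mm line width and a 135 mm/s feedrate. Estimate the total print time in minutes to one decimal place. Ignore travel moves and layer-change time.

Extrusion cross-section = 0.34 × 0.71 = 0.2414 mm².
Total extruded path = 122000/0.2414 = 505385.3 mm.
Extrusion time = 505385.3 / 135 = 3743.6 s.
3743.6 s = 62.4 minutes.

62.4 minutes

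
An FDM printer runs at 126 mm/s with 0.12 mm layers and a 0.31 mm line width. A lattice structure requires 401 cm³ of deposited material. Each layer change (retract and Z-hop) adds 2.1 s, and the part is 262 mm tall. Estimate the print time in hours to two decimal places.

25.04 hours

Line area = 0.12 × 0.31, so 0.0372 mm².
Path length: 401000 mm³ / 0.0372 mm² → 10779569.9 mm.
Time extruding: 10779569.9 / 126 → 85552.1 s.
Layers = ⌈262/0.12⌉ = 2184.
Layer-change overhead = 2184 × 2.1, so 4586.4 s.
Total = 85552.1 + 4586.4 = 90138.5 s = 25.04 hours.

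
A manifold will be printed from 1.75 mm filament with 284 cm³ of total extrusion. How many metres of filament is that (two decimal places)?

118.07 m

Cross-section of 1.75 mm filament: π·(1.75/2)² = 2.4053 mm².
Length = 284 cm³ / 2.4053 mm² = 284000 / 2.4053 = 118072.59 mm = 118.07 m.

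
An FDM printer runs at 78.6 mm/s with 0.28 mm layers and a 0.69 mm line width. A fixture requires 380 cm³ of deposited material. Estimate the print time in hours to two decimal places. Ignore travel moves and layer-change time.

6.95 hours

Line area = 0.28 × 0.69, so 0.1932 mm².
Toolpath length = 380 cm³ / 0.1932 mm² = 380000 / 0.1932 = 1966873.7 mm.
Time extruding = 1966873.7 / 78.6, so 25023.8 s.
Converting: 25023.8 s = 6.95 hours.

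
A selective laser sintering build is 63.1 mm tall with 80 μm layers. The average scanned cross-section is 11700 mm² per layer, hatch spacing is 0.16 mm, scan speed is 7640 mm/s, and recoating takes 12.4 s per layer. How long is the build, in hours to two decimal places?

Number of layers: 63.1 / 0.08 → 789 (rounded up).
Per-layer scan distance: 11700 / 0.16 → 73125 mm.
Scan time per layer: 73125 / 7640 → 9.5713 s.
Time per layer = 9.5713 + 12.4 = 21.9713 s.
789 layers × 21.9713 s/layer = 17335.3557 s, i.e. 4.82 hours.

4.82 hours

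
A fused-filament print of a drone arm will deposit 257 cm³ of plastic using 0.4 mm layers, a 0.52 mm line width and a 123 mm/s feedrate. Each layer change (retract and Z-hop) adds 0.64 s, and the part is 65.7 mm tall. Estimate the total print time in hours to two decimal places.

Line area = 0.4 × 0.52 = 0.208 mm².
Path length: 257000 mm³ / 0.208 mm² → 1235576.9 mm.
Print-move time: 1235576.9 / 123 → 10045.3 s.
Number of layers: 65.7 / 0.4 → 165 (rounded up).
Z-hop total = 165 × 0.64, so 105.6 s.
Total = 10045.3 + 105.6 = 10150.9 s = 2.82 hours.

2.82 hours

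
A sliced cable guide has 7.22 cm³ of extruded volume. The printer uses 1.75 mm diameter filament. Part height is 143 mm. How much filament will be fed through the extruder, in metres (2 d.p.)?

3.00 m

Cross-section of 1.75 mm filament: π·(1.75/2)² = 2.4053 mm².
L = 7220 mm³ / 2.4053 mm² = 3001.7 mm, i.e. 3.00 m.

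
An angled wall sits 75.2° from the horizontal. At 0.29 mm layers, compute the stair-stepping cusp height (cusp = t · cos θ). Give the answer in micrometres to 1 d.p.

cos(75.2°) = 0.2554, so cusp = 0.29 × 0.2554 = 0.074066 mm → 74.1 μm.

74.1 μm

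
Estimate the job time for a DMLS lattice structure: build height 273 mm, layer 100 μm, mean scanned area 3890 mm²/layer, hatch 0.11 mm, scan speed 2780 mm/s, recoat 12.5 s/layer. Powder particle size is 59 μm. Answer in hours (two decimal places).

19.13 hours

Layer count = ceil(273 / 0.1) = 2730.
Hatch length per layer = 3890 / 0.11, so 35363.6 mm.
Scan time per layer: 35363.6 / 2780 → 12.7207 s.
Layer cycle = 12.7207 + 12.5, so 25.2207 s.
Build time = 2730 × 25.2207 = 68852.511 s = 19.13 hours.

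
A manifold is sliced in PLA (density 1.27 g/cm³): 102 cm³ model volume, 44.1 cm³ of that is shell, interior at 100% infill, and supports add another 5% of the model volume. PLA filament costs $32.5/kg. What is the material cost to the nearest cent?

$4.42

Volume inside the shell = 102 − 44.1 = 57.9 cm³.
Deposited infill = 1.00 × 57.9, so 57.9 cm³.
Support = 0.05 × 102 = 5.1 cm³.
Total printed volume: 44.1 + 57.9 + 5.1 → 107.1 cm³.
Mass = 107.1 × 1.27, so 136.017 g.
Cost = 136.017 g / 1000 × $32.5/kg = $4.42.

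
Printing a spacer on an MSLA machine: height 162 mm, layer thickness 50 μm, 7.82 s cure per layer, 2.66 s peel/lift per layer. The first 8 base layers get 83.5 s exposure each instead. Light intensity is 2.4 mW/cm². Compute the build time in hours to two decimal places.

Layer count = ceil(162 / 0.05) = 3240.
Base layers = 8 × (83.5 + 2.66) = 689.28 s.
Remaining layers = 3232 × (7.82 + 2.66), so 33871.36 s.
Sum: 689.28 + 33871.36 = 34560.64 s → 9.60 hours.

9.60 hours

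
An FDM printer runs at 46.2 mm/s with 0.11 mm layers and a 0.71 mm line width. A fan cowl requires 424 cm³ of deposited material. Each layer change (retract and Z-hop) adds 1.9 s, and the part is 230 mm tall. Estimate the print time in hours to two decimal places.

33.75 hours

Bead cross-section = 0.11 × 0.71 = 0.0781 mm².
Toolpath length = 424 cm³ / 0.0781 mm² = 424000 / 0.0781 = 5428937.3 mm.
Time extruding = 5428937.3 / 46.2 = 117509.5 s.
Layer count = ceil(230 / 0.11) = 2091.
Layer-change overhead = 2091 × 1.9 = 3972.9 s.
Total = 117509.5 + 3972.9 = 121482.4 s = 33.75 hours.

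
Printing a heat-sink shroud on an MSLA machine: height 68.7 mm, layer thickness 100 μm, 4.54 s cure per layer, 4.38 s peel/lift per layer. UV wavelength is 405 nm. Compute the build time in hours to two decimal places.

Number of layers: 68.7 / 0.1 → 687 (rounded up).
Each layer takes = 4.54 + 4.38 = 8.92 s.
Total = 687 × 8.92 = 6128.04 s = 1.70 hours.

1.70 hours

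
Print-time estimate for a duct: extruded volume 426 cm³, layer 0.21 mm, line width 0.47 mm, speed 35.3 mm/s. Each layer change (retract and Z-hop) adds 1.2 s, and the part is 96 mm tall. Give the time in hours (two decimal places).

Extrusion cross-section = 0.21 × 0.47, so 0.0987 mm².
Path length: 426000 mm³ / 0.0987 mm² → 4316109.4 mm.
Print-move time = 4316109.4 / 35.3, so 122269.4 s.
Layers = ⌈96/0.21⌉ = 458.
Layer-change overhead = 458 × 1.2 = 549.6 s.
Altogether 122269.4 + 549.6 = 122819 s, i.e. 34.12 hours.

34.12 hours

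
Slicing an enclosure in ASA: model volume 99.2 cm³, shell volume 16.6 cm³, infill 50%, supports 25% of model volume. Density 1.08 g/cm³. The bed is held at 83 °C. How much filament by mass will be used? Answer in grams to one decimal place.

89.3 g

Volume inside the shell = 99.2 − 16.6 = 82.6 cm³.
Infill deposited = 0.50 × 82.6, so 41.3 cm³.
Support: 0.25 × 99.2 → 24.8 cm³.
Deposited volume = 16.6 + 41.3 + 24.8 = 82.7 cm³.
Mass = 82.7 × 1.08, so 89.316 g.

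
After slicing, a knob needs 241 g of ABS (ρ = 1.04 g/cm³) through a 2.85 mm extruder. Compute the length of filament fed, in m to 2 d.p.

Extruded volume: 241/1.04 = 231.7308 cm³ (231730.8 mm³).
A = π r² = π × 1.425² = 6.3794 mm².
Length = 231730.8 / 6.3794 = 36324.86 mm = 36.32 m.

36.32 m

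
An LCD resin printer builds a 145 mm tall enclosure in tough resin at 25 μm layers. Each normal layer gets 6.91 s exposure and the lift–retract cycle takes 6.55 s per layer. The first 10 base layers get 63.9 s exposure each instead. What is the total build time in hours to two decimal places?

Number of layers: 145 / 0.025 → 5800 (rounded up).
Base layers = 10 × (63.9 + 6.55) = 704.5 s.
Remaining layers = 5790 × (6.91 + 6.55) = 77933.4 s.
Total = 704.5 + 77933.4 = 78637.9 s = 21.84 hours.

21.84 hours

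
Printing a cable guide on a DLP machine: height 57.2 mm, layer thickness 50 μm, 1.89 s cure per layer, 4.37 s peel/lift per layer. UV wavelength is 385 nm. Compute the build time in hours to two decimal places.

1.99 hours

Layer count = ceil(57.2 / 0.05) = 1144.
Each layer takes: 1.89 + 4.37 → 6.26 s.
Build time: 1144 × 6.26 s = 7161.44 s, i.e. 1.99 hours.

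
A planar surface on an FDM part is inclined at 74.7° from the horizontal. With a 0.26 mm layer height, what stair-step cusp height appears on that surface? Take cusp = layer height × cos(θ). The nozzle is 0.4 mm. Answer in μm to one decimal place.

cos(74.7°) = 0.2639, so cusp = 0.26 × 0.2639 = 0.068614 mm → 68.6 μm.

68.6 μm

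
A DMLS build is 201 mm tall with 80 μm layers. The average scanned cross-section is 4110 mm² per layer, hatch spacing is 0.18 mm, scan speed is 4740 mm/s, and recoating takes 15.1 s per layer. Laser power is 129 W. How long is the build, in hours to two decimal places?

13.90 hours

Number of layers: 201 / 0.08 → 2513 (rounded up).
Hatch length per layer = 4110 / 0.18 = 22833.3 mm.
Per-layer scan time: 22833.3 / 4740 → 4.8172 s.
Layer cycle: 4.8172 + 15.1 → 19.9172 s.
Total: 2513 × 19.9172 s = 50051.9236 s → 13.90 hours.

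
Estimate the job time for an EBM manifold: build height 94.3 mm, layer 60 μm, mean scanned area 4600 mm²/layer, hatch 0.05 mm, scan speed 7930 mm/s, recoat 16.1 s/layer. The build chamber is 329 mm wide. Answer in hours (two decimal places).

12.10 hours

Layers = ⌈94.3/0.06⌉ = 1572.
Scan path per layer: 4600 / 0.05 → 92000 mm.
Scan time per layer = 92000 / 7930 = 11.6015 s.
Per-layer time: 11.6015 + 16.1 → 27.7015 s.
Build time = 1572 × 27.7015 = 43546.758 s = 12.10 hours.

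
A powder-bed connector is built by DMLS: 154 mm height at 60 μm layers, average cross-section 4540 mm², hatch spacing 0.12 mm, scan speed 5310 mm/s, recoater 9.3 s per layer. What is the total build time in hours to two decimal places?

Number of layers: 154 / 0.06 → 2567 (rounded up).
Per-layer scan distance = 4540 / 0.12, so 37833.3 mm.
Laser time per layer: 37833.3 / 5310 → 7.1249 s.
Time per layer = 7.1249 + 9.3, so 16.4249 s.
Build time = 2567 × 16.4249 = 42162.7183 s = 11.71 hours.

11.71 hours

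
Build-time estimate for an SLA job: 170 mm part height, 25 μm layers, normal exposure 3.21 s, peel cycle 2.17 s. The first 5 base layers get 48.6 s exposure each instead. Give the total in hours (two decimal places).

10.23 hours

Layers = ⌈170/0.025⌉ = 6800.
Base layers = 5 × (48.6 + 2.17), so 253.85 s.
Normal layers: 6795 × (3.21 + 2.17) → 36557.1 s.
Sum: 253.85 + 36557.1 = 36810.95 s → 10.23 hours.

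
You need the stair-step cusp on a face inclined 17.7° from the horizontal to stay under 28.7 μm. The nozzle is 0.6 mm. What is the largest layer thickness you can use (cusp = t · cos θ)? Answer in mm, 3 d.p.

t = h_c / cos θ = 0.0287 / 0.9527 = 0.030 mm.

0.030 mm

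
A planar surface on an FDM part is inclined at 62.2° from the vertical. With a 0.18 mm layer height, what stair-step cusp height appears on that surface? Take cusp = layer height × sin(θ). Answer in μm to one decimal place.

159.2 μm

sin(62.2°) = 0.8846, so cusp = 0.18 × 0.8846 = 0.159228 mm → 159.2 μm.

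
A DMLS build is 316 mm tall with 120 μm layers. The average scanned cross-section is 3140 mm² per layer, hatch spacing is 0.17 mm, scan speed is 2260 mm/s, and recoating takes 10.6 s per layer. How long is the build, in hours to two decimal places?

13.74 hours

Layer count = ceil(316 / 0.12) = 2634.
Scan path per layer: 3140 / 0.17 → 18470.6 mm.
Scan time per layer: 18470.6 / 2260 → 8.1728 s.
Layer cycle = 8.1728 + 10.6, so 18.7728 s.
2634 layers × 18.7728 s/layer = 49447.5552 s, i.e. 13.74 hours.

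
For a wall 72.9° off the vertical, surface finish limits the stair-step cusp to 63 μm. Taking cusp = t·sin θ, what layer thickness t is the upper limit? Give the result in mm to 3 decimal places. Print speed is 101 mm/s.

0.066 mm

t = h_c / sin θ = 0.063 / 0.9558 = 0.066 mm.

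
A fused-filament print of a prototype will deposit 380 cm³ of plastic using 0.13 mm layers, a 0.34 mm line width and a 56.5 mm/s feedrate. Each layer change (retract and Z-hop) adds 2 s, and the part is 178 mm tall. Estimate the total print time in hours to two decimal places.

Extrusion cross-section = 0.13 × 0.34, so 0.0442 mm².
Path length: 380000 mm³ / 0.0442 mm² → 8597285.1 mm.
Extrusion time: 8597285.1 / 56.5 → 152164.3 s.
Layers = ⌈178/0.13⌉ = 1370.
Non-print overhead: 1370 × 2 → 2740 s.
Altogether 152164.3 + 2740 = 154904.3 s, i.e. 43.03 hours.

43.03 hours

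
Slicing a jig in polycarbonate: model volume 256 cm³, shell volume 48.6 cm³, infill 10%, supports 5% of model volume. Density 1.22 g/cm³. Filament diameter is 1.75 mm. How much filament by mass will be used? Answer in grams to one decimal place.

Infill region = 256 − 48.6 = 207.4 cm³.
Infill volume = 0.10 × 207.4, so 20.74 cm³.
Support = 0.05 × 256, so 12.8 cm³.
Total extruded = 48.6 + 20.74 + 12.8 = 82.14 cm³.
Mass = 82.14 × 1.22 = 100.2108 g.

100.2 g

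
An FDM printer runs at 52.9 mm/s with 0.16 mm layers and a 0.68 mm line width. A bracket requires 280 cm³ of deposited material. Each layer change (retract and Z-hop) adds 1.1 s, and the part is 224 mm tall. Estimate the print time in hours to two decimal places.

13.94 hours

Extrusion cross-section: 0.16 × 0.68 → 0.1088 mm².
Total extruded path = 280000/0.1088 = 2573529.4 mm.
Time extruding = 2573529.4 / 52.9, so 48648.9 s.
Number of layers: 224 / 0.16 → 1400 (rounded up).
Layer-change overhead = 1400 × 1.1, so 1540 s.
Total = 48648.9 + 1540 = 50188.9 s = 13.94 hours.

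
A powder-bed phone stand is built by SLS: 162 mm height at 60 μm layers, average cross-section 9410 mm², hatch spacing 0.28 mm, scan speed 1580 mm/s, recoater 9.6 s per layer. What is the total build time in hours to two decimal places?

Number of layers: 162 / 0.06 → 2700 (rounded up).
Per-layer scan distance = 9410 / 0.28 = 33607.1 mm.
Per-layer scan time: 33607.1 / 1580 → 21.2703 s.
Per-layer time = 21.2703 + 9.6 = 30.8703 s.
Build time = 2700 × 30.8703 = 83349.81 s = 23.15 hours.

23.15 hours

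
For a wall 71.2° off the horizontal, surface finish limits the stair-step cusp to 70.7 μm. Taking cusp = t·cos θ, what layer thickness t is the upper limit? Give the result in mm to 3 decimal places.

cos(71.2°) = 0.3223; t_max = 0.0707/0.3223 = 0.219 mm.

0.219 mm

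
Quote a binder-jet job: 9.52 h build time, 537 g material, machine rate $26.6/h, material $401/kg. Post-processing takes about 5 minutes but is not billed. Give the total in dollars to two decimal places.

Machine cost: 26.6 × 9.52 → $253.232.
Material charge: 401 × 537/1000 → $215.337.
Total = 253.232 + 215.337 = 468.569 ≈ $468.57.

$468.57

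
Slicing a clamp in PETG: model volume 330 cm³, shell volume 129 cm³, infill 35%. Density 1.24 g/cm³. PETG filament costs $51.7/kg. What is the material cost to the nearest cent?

$12.78

Volume inside the shell = 330 − 129, so 201 cm³.
Infill volume = 0.35 × 201 = 70.35 cm³.
Total printed volume = 129 + 70.35, so 199.35 cm³.
Mass = 199.35 × 1.24, so 247.194 g.
At $51.7/kg: 247.194/1000 × 51.7 = $12.78.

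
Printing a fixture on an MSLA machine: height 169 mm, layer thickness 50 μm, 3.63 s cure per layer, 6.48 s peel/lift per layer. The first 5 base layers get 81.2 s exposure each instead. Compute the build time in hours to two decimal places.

Layer count = ceil(169 / 0.05) = 3380.
Bottom layers = 5 × (81.2 + 6.48) = 438.4 s.
Remaining layers = 3375 × (3.63 + 6.48), so 34121.25 s.
Total = 438.4 + 34121.25 = 34559.65 s = 9.60 hours.

9.60 hours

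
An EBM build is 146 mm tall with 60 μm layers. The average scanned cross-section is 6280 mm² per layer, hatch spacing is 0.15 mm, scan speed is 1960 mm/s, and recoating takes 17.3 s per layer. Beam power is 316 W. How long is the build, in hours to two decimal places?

26.14 hours

Number of layers: 146 / 0.06 → 2434 (rounded up).
Hatch length per layer: 6280 / 0.15 → 41866.7 mm.
Per-layer scan time: 41866.7 / 1960 → 21.3606 s.
Per-layer time = 21.3606 + 17.3, so 38.6606 s.
Build time = 2434 × 38.6606 = 94099.9004 s = 26.14 hours.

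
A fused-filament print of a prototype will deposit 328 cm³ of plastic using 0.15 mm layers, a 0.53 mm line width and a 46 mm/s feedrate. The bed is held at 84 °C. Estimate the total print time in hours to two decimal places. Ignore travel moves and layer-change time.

24.91 hours

Extrusion cross-section = 0.15 × 0.53, so 0.0795 mm².
Total extruded path = 328000/0.0795 = 4125786.2 mm.
Print-move time = 4125786.2 / 46 = 89691 s.
That's 89691 s → 24.91 hours.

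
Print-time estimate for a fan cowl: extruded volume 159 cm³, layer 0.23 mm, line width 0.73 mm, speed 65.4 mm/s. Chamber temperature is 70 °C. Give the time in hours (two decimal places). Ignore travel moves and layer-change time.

4.02 hours

Bead cross-section = 0.23 × 0.73, so 0.1679 mm².
Total extruded path = 159000/0.1679 = 946992.3 mm.
Time extruding: 946992.3 / 65.4 → 14480 s.
14480 s = 4.02 hours.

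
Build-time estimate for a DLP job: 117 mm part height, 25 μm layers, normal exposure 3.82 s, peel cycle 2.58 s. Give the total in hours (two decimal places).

Layers = ⌈117/0.025⌉ = 4680.
Each layer takes: 3.82 + 2.58 → 6.4 s.
Build time: 4680 × 6.4 s = 29952 s, i.e. 8.32 hours.

8.32 hours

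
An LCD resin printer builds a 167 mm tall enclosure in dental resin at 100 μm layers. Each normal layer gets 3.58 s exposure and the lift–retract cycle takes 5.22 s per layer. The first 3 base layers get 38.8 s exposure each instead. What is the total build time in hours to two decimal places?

Layer count = ceil(167 / 0.1) = 1670.
Burn-in layers = 3 × (38.8 + 5.22), so 132.06 s.
Normal layers = 1667 × (3.58 + 5.22), so 14669.6 s.
Sum: 132.06 + 14669.6 = 14801.66 s → 4.11 hours.

4.11 hours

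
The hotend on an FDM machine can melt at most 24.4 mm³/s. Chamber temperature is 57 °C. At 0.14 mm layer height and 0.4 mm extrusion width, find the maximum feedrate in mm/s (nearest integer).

436 mm/s

Extrusion cross-section: 0.14 × 0.4 → 0.056 mm².
v_max = Q/A = 24.4/0.056 = 435.71 mm/s → 436 mm/s.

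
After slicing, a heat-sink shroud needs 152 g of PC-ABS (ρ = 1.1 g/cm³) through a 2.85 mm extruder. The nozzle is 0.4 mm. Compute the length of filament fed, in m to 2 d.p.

21.66 m

Volume = 152 g / 1.1 g·cm⁻³ = 138.1818 cm³ = 138181.8 mm³.
Cross-section of 2.85 mm filament: π·(2.85/2)² = 6.3794 mm².
Length = 138181.8 / 6.3794 = 21660.63 mm = 21.66 m.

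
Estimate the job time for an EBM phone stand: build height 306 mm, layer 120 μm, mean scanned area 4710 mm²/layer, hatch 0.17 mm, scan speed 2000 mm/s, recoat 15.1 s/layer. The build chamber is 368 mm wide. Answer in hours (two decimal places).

20.51 hours

Number of layers: 306 / 0.12 → 2550 (rounded up).
Scan path per layer = 4710 / 0.17, so 27705.9 mm.
Beam time per layer = 27705.9 / 2000 = 13.853 s.
Per-layer time = 13.853 + 15.1, so 28.953 s.
Build time = 2550 × 28.953 = 73830.15 s = 20.51 hours.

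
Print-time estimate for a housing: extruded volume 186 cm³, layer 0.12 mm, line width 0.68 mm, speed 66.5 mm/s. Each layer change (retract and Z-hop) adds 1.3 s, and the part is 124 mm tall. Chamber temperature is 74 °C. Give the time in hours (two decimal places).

Bead cross-section = 0.12 × 0.68, so 0.0816 mm².
Toolpath length = 186 cm³ / 0.0816 mm² = 186000 / 0.0816 = 2279411.8 mm.
Time extruding: 2279411.8 / 66.5 → 34276.9 s.
Number of layers: 124 / 0.12 → 1034 (rounded up).
Layer-change overhead = 1034 × 1.3 = 1344.2 s.
Altogether 34276.9 + 1344.2 = 35621.1 s, i.e. 9.89 hours.

9.89 hours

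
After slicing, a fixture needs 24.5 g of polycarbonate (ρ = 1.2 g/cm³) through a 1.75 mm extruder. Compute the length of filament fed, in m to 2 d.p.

Extruded volume: 24.5/1.2 = 20.4167 cm³ (20416.7 mm³).
A = π r² = π × 0.875² = 2.4053 mm².
L = V/A = 20416.7/2.4053 = 8488.21 mm → 8.49 m.

8.49 m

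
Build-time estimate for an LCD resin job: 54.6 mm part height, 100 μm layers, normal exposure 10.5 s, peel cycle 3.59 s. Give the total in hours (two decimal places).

2.14 hours

Number of layers: 54.6 / 0.1 → 546 (rounded up).
Per-layer time: 10.5 + 3.59 → 14.09 s.
Build time: 546 × 14.09 s = 7693.14 s, i.e. 2.14 hours.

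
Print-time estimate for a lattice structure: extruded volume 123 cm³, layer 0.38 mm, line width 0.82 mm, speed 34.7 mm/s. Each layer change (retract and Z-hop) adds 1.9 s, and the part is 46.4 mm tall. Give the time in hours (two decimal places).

Bead cross-section: 0.38 × 0.82 → 0.3116 mm².
Toolpath length = 123 cm³ / 0.3116 mm² = 123000 / 0.3116 = 394736.8 mm.
Extrusion time = 394736.8 / 34.7, so 11375.7 s.
Number of layers: 46.4 / 0.38 → 123 (rounded up).
Layer-change overhead = 123 × 1.9, so 233.7 s.
Altogether 11375.7 + 233.7 = 11609.4 s, i.e. 3.22 hours.

3.22 hours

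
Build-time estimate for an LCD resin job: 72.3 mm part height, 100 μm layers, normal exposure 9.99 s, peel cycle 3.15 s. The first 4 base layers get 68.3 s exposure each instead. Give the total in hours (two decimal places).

2.70 hours

Layers = ⌈72.3/0.1⌉ = 723.
Bottom layers = 4 × (68.3 + 3.15), so 285.8 s.
Remaining layers = 719 × (9.99 + 3.15), so 9447.66 s.
Total = 285.8 + 9447.66 = 9733.46 s = 2.70 hours.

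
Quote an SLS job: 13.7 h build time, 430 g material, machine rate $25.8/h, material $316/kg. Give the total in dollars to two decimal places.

$489.34

Time charge = 25.8 × 13.7, so $353.46.
Material cost = 316 × 430/1000, so $135.88.
Job cost: 353.46 + 135.88 = $489.34.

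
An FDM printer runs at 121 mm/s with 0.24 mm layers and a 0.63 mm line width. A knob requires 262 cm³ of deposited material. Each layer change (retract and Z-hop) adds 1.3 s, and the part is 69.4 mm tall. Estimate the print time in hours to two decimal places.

4.08 hours

Line area = 0.24 × 0.63, so 0.1512 mm².
Path length: 262000 mm³ / 0.1512 mm² → 1732804.2 mm.
Extrusion time: 1732804.2 / 121 → 14320.7 s.
Number of layers: 69.4 / 0.24 → 290 (rounded up).
Non-print overhead: 290 × 1.3 → 377 s.
Altogether 14320.7 + 377 = 14697.7 s, i.e. 4.08 hours.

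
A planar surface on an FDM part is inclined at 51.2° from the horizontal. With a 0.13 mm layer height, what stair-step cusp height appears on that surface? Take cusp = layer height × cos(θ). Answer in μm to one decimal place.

81.5 μm

cos(51.2°) = 0.6266, so cusp = 0.13 × 0.6266 = 0.081458 mm → 81.5 μm.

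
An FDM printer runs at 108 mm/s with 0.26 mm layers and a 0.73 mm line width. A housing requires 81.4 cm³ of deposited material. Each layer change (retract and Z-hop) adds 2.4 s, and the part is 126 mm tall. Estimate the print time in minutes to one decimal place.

Extrusion cross-section: 0.26 × 0.73 → 0.1898 mm².
Total extruded path = 81400/0.1898 = 428872.5 mm.
Extrusion time = 428872.5 / 108, so 3971 s.
Layers = ⌈126/0.26⌉ = 485.
Layer-change overhead: 485 × 2.4 → 1164 s.
Total = 3971 + 1164 = 5135 s = 85.6 minutes.

85.6 minutes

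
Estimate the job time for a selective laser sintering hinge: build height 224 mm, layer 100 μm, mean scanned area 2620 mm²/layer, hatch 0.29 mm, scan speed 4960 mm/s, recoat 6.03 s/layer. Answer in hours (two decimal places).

4.89 hours

Layer count = ceil(224 / 0.1) = 2240.
Hatch length per layer = 2620 / 0.29, so 9034.5 mm.
Laser time per layer = 9034.5 / 4960, so 1.8215 s.
Per-layer time = 1.8215 + 6.03, so 7.8515 s.
2240 layers × 7.8515 s/layer = 17587.36 s, i.e. 4.89 hours.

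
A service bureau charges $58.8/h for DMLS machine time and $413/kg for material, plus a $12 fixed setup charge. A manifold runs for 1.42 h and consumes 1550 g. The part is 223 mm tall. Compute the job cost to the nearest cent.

Machine-time cost: 58.8 × 1.42 → $83.496.
Material cost: 413 × 1550/1000 → $640.15.
Total = 83.496 + 640.15 + 12 = 735.646 ≈ $735.65.

$735.65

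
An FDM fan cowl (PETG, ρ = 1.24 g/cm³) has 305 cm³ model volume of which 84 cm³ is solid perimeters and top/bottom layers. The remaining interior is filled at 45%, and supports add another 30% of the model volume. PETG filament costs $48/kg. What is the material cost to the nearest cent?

$16.37

Volume inside the shell = 305 − 84 = 221 cm³.
Infill volume = 0.45 × 221, so 99.45 cm³.
Support = 0.30 × 305, so 91.5 cm³.
Total extruded = 84 + 99.45 + 91.5 = 274.95 cm³.
Mass = 274.95 × 1.24, so 340.938 g.
Cost = 340.938 g / 1000 × $48/kg = $16.37.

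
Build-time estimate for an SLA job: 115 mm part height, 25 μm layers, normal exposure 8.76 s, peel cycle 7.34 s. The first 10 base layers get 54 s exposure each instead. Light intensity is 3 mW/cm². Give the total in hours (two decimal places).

20.70 hours

Layer count = ceil(115 / 0.025) = 4600.
Burn-in layers = 10 × (54 + 7.34) = 613.4 s.
Remaining layers: 4590 × (8.76 + 7.34) → 73899 s.
Sum: 613.4 + 73899 = 74512.4 s → 20.70 hours.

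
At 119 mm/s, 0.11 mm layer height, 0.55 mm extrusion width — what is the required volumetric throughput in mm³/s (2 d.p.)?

7.20

Extrusion cross-section = 0.11 × 0.55 = 0.0605 mm².
Volumetric flow = 119 × 0.0605 = 7.20 mm³/s.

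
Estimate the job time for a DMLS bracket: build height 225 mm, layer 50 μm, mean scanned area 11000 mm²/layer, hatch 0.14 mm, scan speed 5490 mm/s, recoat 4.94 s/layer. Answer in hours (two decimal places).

24.06 hours

Number of layers: 225 / 0.05 → 4500 (rounded up).
Hatch length per layer = 11000 / 0.14, so 78571.4 mm.
Per-layer scan time = 78571.4 / 5490 = 14.3117 s.
Layer cycle = 14.3117 + 4.94 = 19.2517 s.
Build time = 4500 × 19.2517 = 86632.65 s = 24.06 hours.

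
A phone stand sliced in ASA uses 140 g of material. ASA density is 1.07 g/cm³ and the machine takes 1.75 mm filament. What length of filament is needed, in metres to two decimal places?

Extruded volume: 140/1.07 = 130.8411 cm³ (130841.1 mm³).
Cross-section of 1.75 mm filament: π·(1.75/2)² = 2.4053 mm².
Length = 130841.1 / 2.4053 = 54397 mm = 54.40 m.

54.40 m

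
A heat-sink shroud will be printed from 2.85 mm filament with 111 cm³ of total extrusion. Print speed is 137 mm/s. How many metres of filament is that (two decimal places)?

Filament cross-section = π × (2.85/2)² = 6.3794 mm².
Length = 111 cm³ / 6.3794 mm² = 111000 / 6.3794 = 17399.76 mm = 17.40 m.

17.40 m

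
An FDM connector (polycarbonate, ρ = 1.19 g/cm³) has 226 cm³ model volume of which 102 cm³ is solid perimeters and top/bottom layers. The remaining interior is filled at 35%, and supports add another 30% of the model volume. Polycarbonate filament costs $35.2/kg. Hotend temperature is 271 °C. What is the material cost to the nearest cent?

Infill region: 226 − 102 → 124 cm³.
Deposited infill: 0.35 × 124 → 43.4 cm³.
Support = 0.30 × 226, so 67.8 cm³.
Deposited volume: 102 + 43.4 + 67.8 → 213.2 cm³.
Mass = 213.2 × 1.19, so 253.708 g.
At $35.2/kg: 253.708/1000 × 35.2 = $8.93.

$8.93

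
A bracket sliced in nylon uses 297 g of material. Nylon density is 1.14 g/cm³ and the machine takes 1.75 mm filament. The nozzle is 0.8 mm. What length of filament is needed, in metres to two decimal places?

Volume = 297 g / 1.14 g·cm⁻³ = 260.5263 cm³ = 260526.3 mm³.
Cross-section of 1.75 mm filament: π·(1.75/2)² = 2.4053 mm².
L = V/A = 260526.3/2.4053 = 108313.43 mm → 108.31 m.

108.31 m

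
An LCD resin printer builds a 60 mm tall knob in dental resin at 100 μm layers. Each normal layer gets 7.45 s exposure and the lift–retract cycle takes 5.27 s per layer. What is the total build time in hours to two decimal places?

Layers = ⌈60/0.1⌉ = 600.
Each layer takes = 7.45 + 5.27, so 12.72 s.
Build time: 600 × 12.72 s = 7632 s, i.e. 2.12 hours.

2.12 hours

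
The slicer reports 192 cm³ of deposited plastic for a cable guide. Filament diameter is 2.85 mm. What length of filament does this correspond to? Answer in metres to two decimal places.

30.10 m

Filament cross-section = π × (2.85/2)² = 6.3794 mm².
Length = 192 cm³ / 6.3794 mm² = 192000 / 6.3794 = 30096.87 mm = 30.10 m.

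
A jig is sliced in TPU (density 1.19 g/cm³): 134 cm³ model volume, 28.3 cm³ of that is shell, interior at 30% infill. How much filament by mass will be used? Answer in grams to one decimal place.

71.4 g

Infill region = 134 − 28.3, so 105.7 cm³.
Infill deposited: 0.30 × 105.7 → 31.71 cm³.
Total extruded = 28.3 + 31.71 = 60.01 cm³.
Mass = 60.01 × 1.19, so 71.4119 g.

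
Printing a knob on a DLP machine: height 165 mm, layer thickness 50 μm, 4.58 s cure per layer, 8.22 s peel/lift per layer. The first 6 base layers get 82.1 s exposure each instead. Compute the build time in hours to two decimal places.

11.86 hours

Number of layers: 165 / 0.05 → 3300 (rounded up).
Bottom layers = 6 × (82.1 + 8.22) = 541.92 s.
Remaining layers = 3294 × (4.58 + 8.22) = 42163.2 s.
Sum: 541.92 + 42163.2 = 42705.12 s → 11.86 hours.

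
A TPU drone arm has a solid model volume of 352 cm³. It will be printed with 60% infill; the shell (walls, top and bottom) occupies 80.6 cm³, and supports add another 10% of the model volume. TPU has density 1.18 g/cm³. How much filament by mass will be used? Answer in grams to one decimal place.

Interior volume = 352 − 80.6 = 271.4 cm³.
Deposited infill = 0.60 × 271.4 = 162.84 cm³.
Support = 0.10 × 352, so 35.2 cm³.
Total extruded = 80.6 + 162.84 + 35.2 = 278.64 cm³.
Mass: 278.64 × 1.18 → 328.7952 g.

328.8 g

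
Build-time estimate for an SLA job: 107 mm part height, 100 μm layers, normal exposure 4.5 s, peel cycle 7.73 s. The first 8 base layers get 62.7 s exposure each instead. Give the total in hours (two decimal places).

Number of layers: 107 / 0.1 → 1070 (rounded up).
Bottom layers: 8 × (62.7 + 7.73) → 563.44 s.
Normal layers: 1062 × (4.5 + 7.73) → 12988.26 s.
Total = 563.44 + 12988.26 = 13551.7 s = 3.76 hours.

3.76 hours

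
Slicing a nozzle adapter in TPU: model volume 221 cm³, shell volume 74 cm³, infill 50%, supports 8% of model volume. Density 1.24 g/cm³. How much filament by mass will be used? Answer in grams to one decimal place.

Interior volume = 221 − 74 = 147 cm³.
Infill volume: 0.50 × 147 → 73.5 cm³.
Support = 0.08 × 221 = 17.68 cm³.
Total printed volume = 74 + 73.5 + 17.68, so 165.18 cm³.
Mass: 165.18 × 1.24 → 204.8232 g.

204.8 g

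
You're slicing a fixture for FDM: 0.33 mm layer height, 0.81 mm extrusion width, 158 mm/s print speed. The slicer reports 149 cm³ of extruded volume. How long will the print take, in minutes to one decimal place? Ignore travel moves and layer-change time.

Bead cross-section: 0.33 × 0.81 → 0.2673 mm².
Path length: 149000 mm³ / 0.2673 mm² → 557426.1 mm.
Time extruding: 557426.1 / 158 → 3528 s.
3528 s = 58.8 minutes.

58.8 minutes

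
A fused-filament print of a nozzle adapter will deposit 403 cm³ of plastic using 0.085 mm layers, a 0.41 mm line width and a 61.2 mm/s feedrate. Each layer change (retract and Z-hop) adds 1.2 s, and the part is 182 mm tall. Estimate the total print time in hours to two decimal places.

53.20 hours

Bead cross-section: 0.085 × 0.41 → 0.03485 mm².
Path length: 403000 mm³ / 0.03485 mm² → 11563845.1 mm.
Extrusion time = 11563845.1 / 61.2 = 188951.7 s.
Number of layers: 182 / 0.085 → 2142 (rounded up).
Layer-change overhead = 2142 × 1.2, so 2570.4 s.
Altogether 188951.7 + 2570.4 = 191522.1 s, i.e. 53.20 hours.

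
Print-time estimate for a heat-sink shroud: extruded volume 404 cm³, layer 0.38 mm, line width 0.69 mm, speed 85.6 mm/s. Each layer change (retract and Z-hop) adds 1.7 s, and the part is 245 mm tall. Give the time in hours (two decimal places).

5.30 hours

Line area: 0.38 × 0.69 → 0.2622 mm².
Total extruded path = 404000/0.2622 = 1540808.5 mm.
Extrusion time = 1540808.5 / 85.6 = 18000.1 s.
Layers = ⌈245/0.38⌉ = 645.
Z-hop total = 645 × 1.7, so 1096.5 s.
Total = 18000.1 + 1096.5 = 19096.6 s = 5.30 hours.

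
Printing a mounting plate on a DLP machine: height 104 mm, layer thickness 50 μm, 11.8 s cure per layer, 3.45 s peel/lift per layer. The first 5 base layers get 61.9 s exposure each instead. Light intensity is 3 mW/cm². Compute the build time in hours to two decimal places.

Layer count = ceil(104 / 0.05) = 2080.
Bottom layers = 5 × (61.9 + 3.45), so 326.75 s.
Regular layers: 2075 × (11.8 + 3.45) → 31643.75 s.
Total = 326.75 + 31643.75 = 31970.5 s = 8.88 hours.

8.88 hours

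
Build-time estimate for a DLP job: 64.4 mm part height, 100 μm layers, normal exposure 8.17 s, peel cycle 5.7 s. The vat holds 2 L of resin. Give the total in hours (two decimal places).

Number of layers: 64.4 / 0.1 → 644 (rounded up).
Cycle time = 8.17 + 5.7, so 13.87 s.
Total = 644 × 13.87 = 8932.28 s = 2.48 hours.

2.48 hours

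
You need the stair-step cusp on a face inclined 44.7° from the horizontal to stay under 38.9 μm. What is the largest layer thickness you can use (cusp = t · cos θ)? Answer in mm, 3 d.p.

0.055 mm

cos(44.7°) = 0.7108; t_max = 0.0389/0.7108 = 0.055 mm.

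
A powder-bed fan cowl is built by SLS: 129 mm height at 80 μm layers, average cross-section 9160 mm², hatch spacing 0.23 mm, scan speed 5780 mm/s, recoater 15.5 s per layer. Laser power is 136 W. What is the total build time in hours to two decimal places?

10.03 hours

Layers = ⌈129/0.08⌉ = 1613.
Scan path per layer = 9160 / 0.23, so 39826.1 mm.
Laser time per layer: 39826.1 / 5780 → 6.8903 s.
Time per layer = 6.8903 + 15.5 = 22.3903 s.
Build time = 1613 × 22.3903 = 36115.5539 s = 10.03 hours.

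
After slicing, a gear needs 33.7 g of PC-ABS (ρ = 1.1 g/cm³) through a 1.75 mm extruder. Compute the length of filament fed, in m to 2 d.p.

Volume = 33.7 g / 1.1 g·cm⁻³ = 30.6364 cm³ = 30636.4 mm³.
A = π r² = π × 0.875² = 2.4053 mm².
Length = 30636.4 / 2.4053 = 12737.04 mm = 12.74 m.

12.74 m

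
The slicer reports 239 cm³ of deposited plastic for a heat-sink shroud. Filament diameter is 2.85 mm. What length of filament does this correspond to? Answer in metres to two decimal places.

37.46 m

Filament cross-section = π × (2.85/2)² = 6.3794 mm².
Length = 239 cm³ / 6.3794 mm² = 239000 / 6.3794 = 37464.34 mm = 37.46 m.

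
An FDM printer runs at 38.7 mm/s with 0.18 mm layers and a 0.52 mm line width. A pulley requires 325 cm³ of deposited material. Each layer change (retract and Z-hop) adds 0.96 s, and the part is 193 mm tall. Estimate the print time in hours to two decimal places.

Extrusion cross-section: 0.18 × 0.52 → 0.0936 mm².
Path length: 325000 mm³ / 0.0936 mm² → 3472222.2 mm.
Extrusion time = 3472222.2 / 38.7, so 89721.5 s.
Layers = ⌈193/0.18⌉ = 1073.
Z-hop total = 1073 × 0.96, so 1030.08 s.
Total = 89721.5 + 1030.08 = 90751.58 s = 25.21 hours.

25.21 hours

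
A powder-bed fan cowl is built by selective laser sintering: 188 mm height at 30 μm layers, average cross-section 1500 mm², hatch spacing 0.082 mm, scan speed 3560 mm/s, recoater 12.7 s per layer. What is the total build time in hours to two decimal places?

Layers = ⌈188/0.03⌉ = 6267.
Hatch length per layer = 1500 / 0.082, so 18292.7 mm.
Scan time per layer = 18292.7 / 3560, so 5.1384 s.
Layer cycle = 5.1384 + 12.7, so 17.8384 s.
Total: 6267 × 17.8384 s = 111793.2528 s → 31.05 hours.

31.05 hours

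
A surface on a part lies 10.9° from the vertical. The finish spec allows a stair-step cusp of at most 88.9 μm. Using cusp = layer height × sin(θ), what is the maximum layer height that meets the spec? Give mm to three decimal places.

t = h_c / sin θ = 0.0889 / 0.1891 = 0.470 mm.

0.470 mm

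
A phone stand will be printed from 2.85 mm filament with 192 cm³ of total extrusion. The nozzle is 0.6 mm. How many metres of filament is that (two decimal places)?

Filament cross-section = π × (2.85/2)² = 6.3794 mm².
Length = 192 cm³ / 6.3794 mm² = 192000 / 6.3794 = 30096.87 mm = 30.10 m.

30.10 m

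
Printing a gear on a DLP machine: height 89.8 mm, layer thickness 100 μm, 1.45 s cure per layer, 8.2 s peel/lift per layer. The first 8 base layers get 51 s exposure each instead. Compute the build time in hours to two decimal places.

Layer count = ceil(89.8 / 0.1) = 898.
Burn-in layers: 8 × (51 + 8.2) → 473.6 s.
Regular layers: 890 × (1.45 + 8.2) → 8588.5 s.
Total = 473.6 + 8588.5 = 9062.1 s = 2.52 hours.

2.52 hours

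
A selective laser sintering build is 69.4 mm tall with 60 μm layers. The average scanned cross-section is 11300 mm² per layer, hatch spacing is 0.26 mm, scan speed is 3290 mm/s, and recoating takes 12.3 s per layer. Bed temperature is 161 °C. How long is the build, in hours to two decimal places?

8.20 hours

Layers = ⌈69.4/0.06⌉ = 1157.
Per-layer scan distance: 11300 / 0.26 → 43461.5 mm.
Per-layer scan time: 43461.5 / 3290 → 13.2102 s.
Per-layer time = 13.2102 + 12.3 = 25.5102 s.
Total: 1157 × 25.5102 s = 29515.3014 s → 8.20 hours.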